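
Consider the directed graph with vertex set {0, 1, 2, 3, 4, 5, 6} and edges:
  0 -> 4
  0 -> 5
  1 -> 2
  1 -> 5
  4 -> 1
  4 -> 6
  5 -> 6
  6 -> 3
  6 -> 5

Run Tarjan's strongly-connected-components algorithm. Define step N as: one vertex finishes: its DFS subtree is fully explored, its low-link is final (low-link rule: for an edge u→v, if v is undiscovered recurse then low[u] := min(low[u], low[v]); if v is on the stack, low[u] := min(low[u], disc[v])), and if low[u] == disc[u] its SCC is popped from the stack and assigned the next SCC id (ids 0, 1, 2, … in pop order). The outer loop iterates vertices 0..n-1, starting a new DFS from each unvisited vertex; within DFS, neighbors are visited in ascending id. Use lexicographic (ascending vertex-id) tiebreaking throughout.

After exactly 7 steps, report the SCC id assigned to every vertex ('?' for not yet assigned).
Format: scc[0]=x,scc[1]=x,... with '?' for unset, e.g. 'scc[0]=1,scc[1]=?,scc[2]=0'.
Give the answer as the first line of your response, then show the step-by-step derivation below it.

scc[0]=5,scc[1]=3,scc[2]=0,scc[3]=1,scc[4]=4,scc[5]=2,scc[6]=2

step 1: low=(low[0]=0,low[1]=2,low[2]=3,low[3]=?,low[4]=1,low[5]=?,low[6]=?); scc=(scc[0]=?,scc[1]=?,scc[2]=0,scc[3]=?,scc[4]=?,scc[5]=?,scc[6]=?)
step 2: low=(low[0]=0,low[1]=2,low[2]=3,low[3]=6,low[4]=1,low[5]=4,low[6]=5); scc=(scc[0]=?,scc[1]=?,scc[2]=0,scc[3]=1,scc[4]=?,scc[5]=?,scc[6]=?)
step 3: low=(low[0]=0,low[1]=2,low[2]=3,low[3]=6,low[4]=1,low[5]=4,low[6]=4); scc=(scc[0]=?,scc[1]=?,scc[2]=0,scc[3]=1,scc[4]=?,scc[5]=?,scc[6]=?)
step 4: low=(low[0]=0,low[1]=2,low[2]=3,low[3]=6,low[4]=1,low[5]=4,low[6]=4); scc=(scc[0]=?,scc[1]=?,scc[2]=0,scc[3]=1,scc[4]=?,scc[5]=2,scc[6]=2)
step 5: low=(low[0]=0,low[1]=2,low[2]=3,low[3]=6,low[4]=1,low[5]=4,low[6]=4); scc=(scc[0]=?,scc[1]=3,scc[2]=0,scc[3]=1,scc[4]=?,scc[5]=2,scc[6]=2)
step 6: low=(low[0]=0,low[1]=2,low[2]=3,low[3]=6,low[4]=1,low[5]=4,low[6]=4); scc=(scc[0]=?,scc[1]=3,scc[2]=0,scc[3]=1,scc[4]=4,scc[5]=2,scc[6]=2)
step 7: low=(low[0]=0,low[1]=2,low[2]=3,low[3]=6,low[4]=1,low[5]=4,low[6]=4); scc=(scc[0]=5,scc[1]=3,scc[2]=0,scc[3]=1,scc[4]=4,scc[5]=2,scc[6]=2)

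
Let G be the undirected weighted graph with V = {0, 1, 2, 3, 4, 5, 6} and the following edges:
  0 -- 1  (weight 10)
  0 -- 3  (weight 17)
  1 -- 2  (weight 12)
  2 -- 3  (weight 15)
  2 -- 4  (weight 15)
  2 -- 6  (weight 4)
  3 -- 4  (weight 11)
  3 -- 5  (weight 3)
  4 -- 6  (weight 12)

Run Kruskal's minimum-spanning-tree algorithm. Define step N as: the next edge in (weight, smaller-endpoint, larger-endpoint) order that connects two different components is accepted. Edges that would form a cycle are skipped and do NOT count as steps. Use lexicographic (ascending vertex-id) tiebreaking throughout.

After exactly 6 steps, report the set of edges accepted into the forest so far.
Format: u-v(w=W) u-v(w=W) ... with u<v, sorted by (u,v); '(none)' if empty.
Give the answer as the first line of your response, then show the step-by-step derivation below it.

0-1(w=10) 1-2(w=12) 2-6(w=4) 3-4(w=11) 3-5(w=3) 4-6(w=12)

step 1: add edge 3-5 (w=3); MST = {3-5(w=3)}
step 2: add edge 2-6 (w=4); MST = {2-6(w=4) 3-5(w=3)}
step 3: add edge 0-1 (w=10); MST = {0-1(w=10) 2-6(w=4) 3-5(w=3)}
step 4: add edge 3-4 (w=11); MST = {0-1(w=10) 2-6(w=4) 3-4(w=11) 3-5(w=3)}
step 5: add edge 1-2 (w=12); MST = {0-1(w=10) 1-2(w=12) 2-6(w=4) 3-4(w=11) 3-5(w=3)}
step 6: add edge 4-6 (w=12); MST = {0-1(w=10) 1-2(w=12) 2-6(w=4) 3-4(w=11) 3-5(w=3) 4-6(w=12)}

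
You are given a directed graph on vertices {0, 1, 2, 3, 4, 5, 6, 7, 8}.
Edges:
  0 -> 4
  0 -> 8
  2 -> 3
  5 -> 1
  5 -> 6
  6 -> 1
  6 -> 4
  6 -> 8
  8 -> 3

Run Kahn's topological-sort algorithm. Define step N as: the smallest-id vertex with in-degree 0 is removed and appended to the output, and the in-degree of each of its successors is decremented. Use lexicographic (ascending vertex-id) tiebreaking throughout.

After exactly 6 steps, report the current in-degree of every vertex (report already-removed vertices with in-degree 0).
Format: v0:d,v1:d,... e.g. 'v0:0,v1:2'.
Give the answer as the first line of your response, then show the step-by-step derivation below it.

v0:0,v1:0,v2:0,v3:1,v4:0,v5:0,v6:0,v7:0,v8:0

step 1: output 0; order=[0]; indeg=(0,2,0,2,1,0,1,0,1)
step 2: output 2; order=[0,2]; indeg=(0,2,0,1,1,0,1,0,1)
step 3: output 5; order=[0,2,5]; indeg=(0,1,0,1,1,0,0,0,1)
step 4: output 6; order=[0,2,5,6]; indeg=(0,0,0,1,0,0,0,0,0)
step 5: output 1; order=[0,2,5,6,1]; indeg=(0,0,0,1,0,0,0,0,0)
step 6: output 4; order=[0,2,5,6,1,4]; indeg=(0,0,0,1,0,0,0,0,0)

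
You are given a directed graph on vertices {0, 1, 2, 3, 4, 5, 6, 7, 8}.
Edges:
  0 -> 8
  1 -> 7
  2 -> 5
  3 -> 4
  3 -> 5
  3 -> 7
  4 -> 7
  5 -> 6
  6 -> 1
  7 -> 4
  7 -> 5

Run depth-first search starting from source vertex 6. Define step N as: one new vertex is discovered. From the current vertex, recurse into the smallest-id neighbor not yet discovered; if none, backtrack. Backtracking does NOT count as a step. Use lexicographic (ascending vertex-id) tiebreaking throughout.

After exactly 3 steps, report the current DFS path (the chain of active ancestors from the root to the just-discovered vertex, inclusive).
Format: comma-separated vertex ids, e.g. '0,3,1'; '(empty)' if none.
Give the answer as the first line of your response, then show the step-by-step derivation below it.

6,1,7

step 1: discover 6; path=6; order=6
step 2: discover 1; path=6>1; order=6,1
step 3: discover 7; path=6>1>7; order=6,1,7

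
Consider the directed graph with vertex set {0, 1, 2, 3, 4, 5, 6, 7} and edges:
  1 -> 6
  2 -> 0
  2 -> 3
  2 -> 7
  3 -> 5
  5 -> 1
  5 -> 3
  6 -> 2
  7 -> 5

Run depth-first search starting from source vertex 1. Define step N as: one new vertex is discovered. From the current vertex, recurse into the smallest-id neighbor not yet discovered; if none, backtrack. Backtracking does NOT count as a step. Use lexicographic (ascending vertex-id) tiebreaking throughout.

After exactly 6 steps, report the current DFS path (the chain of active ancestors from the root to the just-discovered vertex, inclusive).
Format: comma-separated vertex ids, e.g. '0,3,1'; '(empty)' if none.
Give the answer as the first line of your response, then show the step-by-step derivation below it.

1,6,2,3,5

step 1: discover 1; path=1; order=1
step 2: discover 6; path=1>6; order=1,6
step 3: discover 2; path=1>6>2; order=1,6,2
step 4: discover 0; path=1>6>2>0; order=1,6,2,0
step 5: discover 3; path=1>6>2>3; order=1,6,2,0,3
step 6: discover 5; path=1>6>2>3>5; order=1,6,2,0,3,5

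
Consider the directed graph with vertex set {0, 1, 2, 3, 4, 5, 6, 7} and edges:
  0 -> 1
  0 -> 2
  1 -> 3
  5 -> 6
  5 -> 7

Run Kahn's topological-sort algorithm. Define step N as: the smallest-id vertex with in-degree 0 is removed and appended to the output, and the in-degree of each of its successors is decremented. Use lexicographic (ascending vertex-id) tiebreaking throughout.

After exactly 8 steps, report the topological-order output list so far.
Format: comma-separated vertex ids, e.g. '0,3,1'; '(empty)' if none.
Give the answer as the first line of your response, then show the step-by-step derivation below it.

0,1,2,3,4,5,6,7

step 1: output 0; order=[0]; indeg=(0,0,0,1,0,0,1,1)
step 2: output 1; order=[0,1]; indeg=(0,0,0,0,0,0,1,1)
step 3: output 2; order=[0,1,2]; indeg=(0,0,0,0,0,0,1,1)
step 4: output 3; order=[0,1,2,3]; indeg=(0,0,0,0,0,0,1,1)
step 5: output 4; order=[0,1,2,3,4]; indeg=(0,0,0,0,0,0,1,1)
step 6: output 5; order=[0,1,2,3,4,5]; indeg=(0,0,0,0,0,0,0,0)
step 7: output 6; order=[0,1,2,3,4,5,6]; indeg=(0,0,0,0,0,0,0,0)
step 8: output 7; order=[0,1,2,3,4,5,6,7]; indeg=(0,0,0,0,0,0,0,0)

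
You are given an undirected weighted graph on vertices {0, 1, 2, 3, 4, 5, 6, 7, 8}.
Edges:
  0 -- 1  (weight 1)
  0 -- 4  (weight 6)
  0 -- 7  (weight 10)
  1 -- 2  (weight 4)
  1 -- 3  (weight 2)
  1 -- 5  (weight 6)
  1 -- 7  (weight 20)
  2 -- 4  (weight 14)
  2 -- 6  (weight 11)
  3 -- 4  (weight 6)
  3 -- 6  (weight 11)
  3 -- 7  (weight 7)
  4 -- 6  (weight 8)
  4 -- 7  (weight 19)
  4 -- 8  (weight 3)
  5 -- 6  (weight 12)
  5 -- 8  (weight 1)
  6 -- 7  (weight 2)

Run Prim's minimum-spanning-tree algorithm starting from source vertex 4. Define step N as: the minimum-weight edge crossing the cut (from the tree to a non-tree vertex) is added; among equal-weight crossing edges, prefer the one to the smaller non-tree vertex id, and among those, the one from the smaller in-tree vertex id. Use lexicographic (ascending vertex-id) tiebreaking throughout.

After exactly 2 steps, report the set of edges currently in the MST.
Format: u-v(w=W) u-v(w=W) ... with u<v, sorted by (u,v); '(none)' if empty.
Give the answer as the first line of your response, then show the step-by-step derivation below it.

4-8(w=3) 5-8(w=1)

step 1: add edge 4-8 (w=3); MST = {4-8(w=3)}
step 2: add edge 5-8 (w=1); MST = {4-8(w=3) 5-8(w=1)}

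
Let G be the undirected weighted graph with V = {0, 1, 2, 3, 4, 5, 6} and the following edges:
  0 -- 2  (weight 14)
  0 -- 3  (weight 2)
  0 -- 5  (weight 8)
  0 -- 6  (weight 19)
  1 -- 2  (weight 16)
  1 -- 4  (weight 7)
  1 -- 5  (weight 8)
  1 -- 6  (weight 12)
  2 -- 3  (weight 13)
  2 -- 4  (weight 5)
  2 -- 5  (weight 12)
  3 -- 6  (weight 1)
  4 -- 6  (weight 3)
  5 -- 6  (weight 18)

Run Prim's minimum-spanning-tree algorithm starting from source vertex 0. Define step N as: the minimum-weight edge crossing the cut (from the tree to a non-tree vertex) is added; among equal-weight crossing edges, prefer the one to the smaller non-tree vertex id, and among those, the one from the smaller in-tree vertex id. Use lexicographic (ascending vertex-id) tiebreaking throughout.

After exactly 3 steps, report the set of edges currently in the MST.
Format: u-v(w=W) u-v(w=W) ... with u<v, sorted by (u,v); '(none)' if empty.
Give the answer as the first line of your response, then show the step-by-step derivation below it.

0-3(w=2) 3-6(w=1) 4-6(w=3)

step 1: add edge 0-3 (w=2); MST = {0-3(w=2)}
step 2: add edge 3-6 (w=1); MST = {0-3(w=2) 3-6(w=1)}
step 3: add edge 4-6 (w=3); MST = {0-3(w=2) 3-6(w=1) 4-6(w=3)}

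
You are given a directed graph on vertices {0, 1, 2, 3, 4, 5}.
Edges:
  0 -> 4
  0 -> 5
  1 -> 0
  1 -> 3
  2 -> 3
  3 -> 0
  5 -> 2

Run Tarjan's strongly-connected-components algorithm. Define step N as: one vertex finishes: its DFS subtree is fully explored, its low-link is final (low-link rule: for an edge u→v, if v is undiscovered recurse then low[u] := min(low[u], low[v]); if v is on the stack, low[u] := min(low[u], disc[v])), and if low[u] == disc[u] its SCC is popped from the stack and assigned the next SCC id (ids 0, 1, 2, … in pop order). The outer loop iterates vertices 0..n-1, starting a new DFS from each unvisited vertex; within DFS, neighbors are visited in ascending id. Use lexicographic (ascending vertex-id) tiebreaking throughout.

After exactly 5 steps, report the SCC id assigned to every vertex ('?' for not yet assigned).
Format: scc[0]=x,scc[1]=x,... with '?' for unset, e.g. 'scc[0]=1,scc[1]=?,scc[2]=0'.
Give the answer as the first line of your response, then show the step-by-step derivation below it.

scc[0]=1,scc[1]=?,scc[2]=1,scc[3]=1,scc[4]=0,scc[5]=1

step 1: low=(low[0]=0,low[1]=?,low[2]=?,low[3]=?,low[4]=1,low[5]=?); scc=(scc[0]=?,scc[1]=?,scc[2]=?,scc[3]=?,scc[4]=0,scc[5]=?)
step 2: low=(low[0]=0,low[1]=?,low[2]=3,low[3]=0,low[4]=1,low[5]=2); scc=(scc[0]=?,scc[1]=?,scc[2]=?,scc[3]=?,scc[4]=0,scc[5]=?)
step 3: low=(low[0]=0,low[1]=?,low[2]=0,low[3]=0,low[4]=1,low[5]=2); scc=(scc[0]=?,scc[1]=?,scc[2]=?,scc[3]=?,scc[4]=0,scc[5]=?)
step 4: low=(low[0]=0,low[1]=?,low[2]=0,low[3]=0,low[4]=1,low[5]=0); scc=(scc[0]=?,scc[1]=?,scc[2]=?,scc[3]=?,scc[4]=0,scc[5]=?)
step 5: low=(low[0]=0,low[1]=?,low[2]=0,low[3]=0,low[4]=1,low[5]=0); scc=(scc[0]=1,scc[1]=?,scc[2]=1,scc[3]=1,scc[4]=0,scc[5]=1)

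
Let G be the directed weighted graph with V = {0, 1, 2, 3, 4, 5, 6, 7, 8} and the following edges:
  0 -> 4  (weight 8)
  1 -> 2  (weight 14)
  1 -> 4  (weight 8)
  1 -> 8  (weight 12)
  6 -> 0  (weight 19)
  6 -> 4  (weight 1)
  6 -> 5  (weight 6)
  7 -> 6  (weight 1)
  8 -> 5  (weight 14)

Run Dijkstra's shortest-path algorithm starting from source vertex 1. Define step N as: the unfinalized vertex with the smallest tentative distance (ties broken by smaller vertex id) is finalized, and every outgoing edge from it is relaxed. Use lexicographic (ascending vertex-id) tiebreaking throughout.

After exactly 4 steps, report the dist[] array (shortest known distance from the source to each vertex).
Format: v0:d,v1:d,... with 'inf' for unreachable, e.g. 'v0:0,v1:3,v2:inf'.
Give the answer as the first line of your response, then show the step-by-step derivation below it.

v0:inf,v1:0,v2:14,v3:inf,v4:8,v5:26,v6:inf,v7:inf,v8:12

step 1: dist = v0:inf,v1:0,v2:14,v3:inf,v4:8,v5:inf,v6:inf,v7:inf,v8:12
step 2: dist = v0:inf,v1:0,v2:14,v3:inf,v4:8,v5:inf,v6:inf,v7:inf,v8:12
step 3: dist = v0:inf,v1:0,v2:14,v3:inf,v4:8,v5:26,v6:inf,v7:inf,v8:12
step 4: dist = v0:inf,v1:0,v2:14,v3:inf,v4:8,v5:26,v6:inf,v7:inf,v8:12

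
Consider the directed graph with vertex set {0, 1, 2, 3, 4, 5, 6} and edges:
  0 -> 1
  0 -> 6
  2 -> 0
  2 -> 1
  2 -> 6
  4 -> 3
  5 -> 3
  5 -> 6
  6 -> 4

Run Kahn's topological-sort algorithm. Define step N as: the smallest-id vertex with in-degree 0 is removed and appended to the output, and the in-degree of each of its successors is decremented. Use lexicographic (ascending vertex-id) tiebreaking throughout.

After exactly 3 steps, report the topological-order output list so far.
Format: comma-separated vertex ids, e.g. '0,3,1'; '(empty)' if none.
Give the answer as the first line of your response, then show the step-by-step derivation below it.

2,0,1

step 1: output 2; order=[2]; indeg=(0,1,0,2,1,0,2)
step 2: output 0; order=[2,0]; indeg=(0,0,0,2,1,0,1)
step 3: output 1; order=[2,0,1]; indeg=(0,0,0,2,1,0,1)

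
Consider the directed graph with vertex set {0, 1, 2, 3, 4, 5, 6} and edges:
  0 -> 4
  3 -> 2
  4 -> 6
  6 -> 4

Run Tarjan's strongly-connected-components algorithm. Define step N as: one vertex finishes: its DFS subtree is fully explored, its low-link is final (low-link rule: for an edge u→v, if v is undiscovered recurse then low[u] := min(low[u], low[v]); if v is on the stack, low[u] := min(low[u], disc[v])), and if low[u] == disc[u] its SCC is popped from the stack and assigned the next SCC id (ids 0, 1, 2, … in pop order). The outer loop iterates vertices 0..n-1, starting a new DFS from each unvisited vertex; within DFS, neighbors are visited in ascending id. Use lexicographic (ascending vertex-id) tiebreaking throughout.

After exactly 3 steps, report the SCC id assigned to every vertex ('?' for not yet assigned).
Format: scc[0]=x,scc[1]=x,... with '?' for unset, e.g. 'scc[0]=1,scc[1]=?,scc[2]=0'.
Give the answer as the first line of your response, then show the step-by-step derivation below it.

scc[0]=1,scc[1]=?,scc[2]=?,scc[3]=?,scc[4]=0,scc[5]=?,scc[6]=0

step 1: low=(low[0]=0,low[1]=?,low[2]=?,low[3]=?,low[4]=1,low[5]=?,low[6]=1); scc=(scc[0]=?,scc[1]=?,scc[2]=?,scc[3]=?,scc[4]=?,scc[5]=?,scc[6]=?)
step 2: low=(low[0]=0,low[1]=?,low[2]=?,low[3]=?,low[4]=1,low[5]=?,low[6]=1); scc=(scc[0]=?,scc[1]=?,scc[2]=?,scc[3]=?,scc[4]=0,scc[5]=?,scc[6]=0)
step 3: low=(low[0]=0,low[1]=?,low[2]=?,low[3]=?,low[4]=1,low[5]=?,low[6]=1); scc=(scc[0]=1,scc[1]=?,scc[2]=?,scc[3]=?,scc[4]=0,scc[5]=?,scc[6]=0)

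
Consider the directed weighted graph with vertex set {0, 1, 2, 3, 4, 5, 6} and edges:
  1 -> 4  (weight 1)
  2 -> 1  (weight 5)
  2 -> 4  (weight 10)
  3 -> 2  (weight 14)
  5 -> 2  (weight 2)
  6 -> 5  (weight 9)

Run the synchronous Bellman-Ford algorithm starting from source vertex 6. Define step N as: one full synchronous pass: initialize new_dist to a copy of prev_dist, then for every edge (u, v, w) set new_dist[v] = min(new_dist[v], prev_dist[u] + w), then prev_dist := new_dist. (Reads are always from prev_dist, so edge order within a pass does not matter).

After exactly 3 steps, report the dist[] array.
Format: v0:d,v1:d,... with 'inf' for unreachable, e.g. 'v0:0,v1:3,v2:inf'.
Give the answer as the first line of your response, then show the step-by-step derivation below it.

v0:inf,v1:16,v2:11,v3:inf,v4:21,v5:9,v6:0

step 1: dist = v0:inf,v1:inf,v2:inf,v3:inf,v4:inf,v5:9,v6:0
step 2: dist = v0:inf,v1:inf,v2:11,v3:inf,v4:inf,v5:9,v6:0
step 3: dist = v0:inf,v1:16,v2:11,v3:inf,v4:21,v5:9,v6:0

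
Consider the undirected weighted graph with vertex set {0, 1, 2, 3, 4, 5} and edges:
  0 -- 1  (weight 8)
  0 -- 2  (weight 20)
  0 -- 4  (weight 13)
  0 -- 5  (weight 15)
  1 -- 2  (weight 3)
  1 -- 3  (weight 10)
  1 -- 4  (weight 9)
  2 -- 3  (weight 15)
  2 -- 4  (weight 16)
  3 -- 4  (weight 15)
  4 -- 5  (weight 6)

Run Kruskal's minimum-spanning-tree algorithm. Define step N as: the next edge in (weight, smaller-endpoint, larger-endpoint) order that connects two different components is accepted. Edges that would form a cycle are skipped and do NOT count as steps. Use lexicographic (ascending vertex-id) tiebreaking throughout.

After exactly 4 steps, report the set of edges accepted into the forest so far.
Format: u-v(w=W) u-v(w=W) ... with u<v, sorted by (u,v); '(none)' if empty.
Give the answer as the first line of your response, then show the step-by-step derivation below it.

0-1(w=8) 1-2(w=3) 1-4(w=9) 4-5(w=6)

step 1: add edge 1-2 (w=3); MST = {1-2(w=3)}
step 2: add edge 4-5 (w=6); MST = {1-2(w=3) 4-5(w=6)}
step 3: add edge 0-1 (w=8); MST = {0-1(w=8) 1-2(w=3) 4-5(w=6)}
step 4: add edge 1-4 (w=9); MST = {0-1(w=8) 1-2(w=3) 1-4(w=9) 4-5(w=6)}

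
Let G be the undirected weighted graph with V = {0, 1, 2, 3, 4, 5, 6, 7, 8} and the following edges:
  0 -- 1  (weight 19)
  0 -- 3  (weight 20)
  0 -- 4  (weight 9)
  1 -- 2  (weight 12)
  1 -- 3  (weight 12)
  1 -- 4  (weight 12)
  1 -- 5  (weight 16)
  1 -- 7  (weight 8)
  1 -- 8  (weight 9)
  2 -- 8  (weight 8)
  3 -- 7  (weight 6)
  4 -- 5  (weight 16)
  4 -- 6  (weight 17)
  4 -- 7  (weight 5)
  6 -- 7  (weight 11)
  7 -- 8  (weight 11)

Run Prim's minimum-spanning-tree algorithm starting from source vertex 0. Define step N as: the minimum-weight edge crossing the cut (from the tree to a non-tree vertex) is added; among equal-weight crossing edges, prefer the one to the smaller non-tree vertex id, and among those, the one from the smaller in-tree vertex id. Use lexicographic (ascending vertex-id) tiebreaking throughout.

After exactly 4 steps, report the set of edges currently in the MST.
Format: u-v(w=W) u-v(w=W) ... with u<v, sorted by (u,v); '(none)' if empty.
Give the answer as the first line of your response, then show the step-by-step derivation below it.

0-4(w=9) 1-7(w=8) 3-7(w=6) 4-7(w=5)

step 1: add edge 0-4 (w=9); MST = {0-4(w=9)}
step 2: add edge 4-7 (w=5); MST = {0-4(w=9) 4-7(w=5)}
step 3: add edge 3-7 (w=6); MST = {0-4(w=9) 3-7(w=6) 4-7(w=5)}
step 4: add edge 1-7 (w=8); MST = {0-4(w=9) 1-7(w=8) 3-7(w=6) 4-7(w=5)}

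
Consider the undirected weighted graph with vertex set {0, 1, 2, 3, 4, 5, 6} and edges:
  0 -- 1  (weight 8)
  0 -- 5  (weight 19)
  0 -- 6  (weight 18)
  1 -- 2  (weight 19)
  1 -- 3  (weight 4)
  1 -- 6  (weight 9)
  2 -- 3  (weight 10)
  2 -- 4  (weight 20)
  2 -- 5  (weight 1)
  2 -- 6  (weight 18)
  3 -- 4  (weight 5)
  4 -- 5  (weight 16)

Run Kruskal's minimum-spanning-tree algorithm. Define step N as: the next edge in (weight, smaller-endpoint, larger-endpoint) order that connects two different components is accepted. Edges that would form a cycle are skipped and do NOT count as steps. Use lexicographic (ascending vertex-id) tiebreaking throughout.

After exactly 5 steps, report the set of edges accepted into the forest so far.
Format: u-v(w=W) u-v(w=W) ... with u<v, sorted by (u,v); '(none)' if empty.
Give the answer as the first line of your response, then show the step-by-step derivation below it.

0-1(w=8) 1-3(w=4) 1-6(w=9) 2-5(w=1) 3-4(w=5)

step 1: add edge 2-5 (w=1); MST = {2-5(w=1)}
step 2: add edge 1-3 (w=4); MST = {1-3(w=4) 2-5(w=1)}
step 3: add edge 3-4 (w=5); MST = {1-3(w=4) 2-5(w=1) 3-4(w=5)}
step 4: add edge 0-1 (w=8); MST = {0-1(w=8) 1-3(w=4) 2-5(w=1) 3-4(w=5)}
step 5: add edge 1-6 (w=9); MST = {0-1(w=8) 1-3(w=4) 1-6(w=9) 2-5(w=1) 3-4(w=5)}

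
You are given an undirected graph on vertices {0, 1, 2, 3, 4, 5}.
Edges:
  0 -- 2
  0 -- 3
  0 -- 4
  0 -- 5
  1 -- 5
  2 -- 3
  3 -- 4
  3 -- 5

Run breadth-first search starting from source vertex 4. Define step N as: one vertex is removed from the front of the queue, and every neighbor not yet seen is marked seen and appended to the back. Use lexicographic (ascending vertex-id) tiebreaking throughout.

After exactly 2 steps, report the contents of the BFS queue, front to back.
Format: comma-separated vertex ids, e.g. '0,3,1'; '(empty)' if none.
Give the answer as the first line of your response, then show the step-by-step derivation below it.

3,2,5

step 1: dequeue 4; queue=[0,3]; order=4
step 2: dequeue 0; queue=[3,2,5]; order=4,0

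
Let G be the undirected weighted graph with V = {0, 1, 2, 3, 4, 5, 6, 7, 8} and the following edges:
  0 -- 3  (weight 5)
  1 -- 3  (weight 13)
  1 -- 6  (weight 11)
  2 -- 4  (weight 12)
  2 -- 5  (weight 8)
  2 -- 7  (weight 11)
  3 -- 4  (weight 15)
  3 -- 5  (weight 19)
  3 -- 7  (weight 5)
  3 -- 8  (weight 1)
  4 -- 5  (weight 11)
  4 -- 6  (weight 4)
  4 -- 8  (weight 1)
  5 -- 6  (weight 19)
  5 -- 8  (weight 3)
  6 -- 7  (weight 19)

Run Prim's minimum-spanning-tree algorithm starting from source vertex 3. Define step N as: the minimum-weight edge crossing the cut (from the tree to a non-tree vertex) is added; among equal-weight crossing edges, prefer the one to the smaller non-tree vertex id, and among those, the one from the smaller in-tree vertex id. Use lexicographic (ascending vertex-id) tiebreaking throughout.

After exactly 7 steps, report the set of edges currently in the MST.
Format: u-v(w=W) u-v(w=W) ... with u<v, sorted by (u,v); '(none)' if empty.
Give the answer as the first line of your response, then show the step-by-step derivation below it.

0-3(w=5) 2-5(w=8) 3-7(w=5) 3-8(w=1) 4-6(w=4) 4-8(w=1) 5-8(w=3)

step 1: add edge 3-8 (w=1); MST = {3-8(w=1)}
step 2: add edge 4-8 (w=1); MST = {3-8(w=1) 4-8(w=1)}
step 3: add edge 5-8 (w=3); MST = {3-8(w=1) 4-8(w=1) 5-8(w=3)}
step 4: add edge 4-6 (w=4); MST = {3-8(w=1) 4-6(w=4) 4-8(w=1) 5-8(w=3)}
step 5: add edge 0-3 (w=5); MST = {0-3(w=5) 3-8(w=1) 4-6(w=4) 4-8(w=1) 5-8(w=3)}
step 6: add edge 3-7 (w=5); MST = {0-3(w=5) 3-7(w=5) 3-8(w=1) 4-6(w=4) 4-8(w=1) 5-8(w=3)}
step 7: add edge 2-5 (w=8); MST = {0-3(w=5) 2-5(w=8) 3-7(w=5) 3-8(w=1) 4-6(w=4) 4-8(w=1) 5-8(w=3)}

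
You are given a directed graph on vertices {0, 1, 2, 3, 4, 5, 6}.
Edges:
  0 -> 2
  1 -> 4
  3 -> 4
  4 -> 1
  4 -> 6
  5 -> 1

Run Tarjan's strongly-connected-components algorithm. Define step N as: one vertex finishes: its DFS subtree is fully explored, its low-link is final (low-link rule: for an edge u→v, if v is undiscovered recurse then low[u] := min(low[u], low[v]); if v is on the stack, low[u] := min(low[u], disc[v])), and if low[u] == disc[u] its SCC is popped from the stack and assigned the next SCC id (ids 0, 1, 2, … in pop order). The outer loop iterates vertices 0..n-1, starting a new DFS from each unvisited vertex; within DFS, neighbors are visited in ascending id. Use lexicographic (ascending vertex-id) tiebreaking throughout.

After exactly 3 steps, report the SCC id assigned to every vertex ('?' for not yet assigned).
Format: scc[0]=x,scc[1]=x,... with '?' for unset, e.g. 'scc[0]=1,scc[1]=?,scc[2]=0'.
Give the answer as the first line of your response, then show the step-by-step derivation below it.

scc[0]=1,scc[1]=?,scc[2]=0,scc[3]=?,scc[4]=?,scc[5]=?,scc[6]=2

step 1: low=(low[0]=0,low[1]=?,low[2]=1,low[3]=?,low[4]=?,low[5]=?,low[6]=?); scc=(scc[0]=?,scc[1]=?,scc[2]=0,scc[3]=?,scc[4]=?,scc[5]=?,scc[6]=?)
step 2: low=(low[0]=0,low[1]=?,low[2]=1,low[3]=?,low[4]=?,low[5]=?,low[6]=?); scc=(scc[0]=1,scc[1]=?,scc[2]=0,scc[3]=?,scc[4]=?,scc[5]=?,scc[6]=?)
step 3: low=(low[0]=0,low[1]=2,low[2]=1,low[3]=?,low[4]=2,low[5]=?,low[6]=4); scc=(scc[0]=1,scc[1]=?,scc[2]=0,scc[3]=?,scc[4]=?,scc[5]=?,scc[6]=2)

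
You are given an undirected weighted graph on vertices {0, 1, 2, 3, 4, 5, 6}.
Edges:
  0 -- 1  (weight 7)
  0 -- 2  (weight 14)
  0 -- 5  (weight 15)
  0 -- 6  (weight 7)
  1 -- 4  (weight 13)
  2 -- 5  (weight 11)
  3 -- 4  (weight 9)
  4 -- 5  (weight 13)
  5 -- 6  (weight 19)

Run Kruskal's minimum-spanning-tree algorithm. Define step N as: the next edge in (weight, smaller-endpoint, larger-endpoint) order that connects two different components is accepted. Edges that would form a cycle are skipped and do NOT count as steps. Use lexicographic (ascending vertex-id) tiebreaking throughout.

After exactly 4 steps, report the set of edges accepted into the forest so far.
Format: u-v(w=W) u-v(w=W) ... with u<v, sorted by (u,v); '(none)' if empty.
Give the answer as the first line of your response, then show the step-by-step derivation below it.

0-1(w=7) 0-6(w=7) 2-5(w=11) 3-4(w=9)

step 1: add edge 0-1 (w=7); MST = {0-1(w=7)}
step 2: add edge 0-6 (w=7); MST = {0-1(w=7) 0-6(w=7)}
step 3: add edge 3-4 (w=9); MST = {0-1(w=7) 0-6(w=7) 3-4(w=9)}
step 4: add edge 2-5 (w=11); MST = {0-1(w=7) 0-6(w=7) 2-5(w=11) 3-4(w=9)}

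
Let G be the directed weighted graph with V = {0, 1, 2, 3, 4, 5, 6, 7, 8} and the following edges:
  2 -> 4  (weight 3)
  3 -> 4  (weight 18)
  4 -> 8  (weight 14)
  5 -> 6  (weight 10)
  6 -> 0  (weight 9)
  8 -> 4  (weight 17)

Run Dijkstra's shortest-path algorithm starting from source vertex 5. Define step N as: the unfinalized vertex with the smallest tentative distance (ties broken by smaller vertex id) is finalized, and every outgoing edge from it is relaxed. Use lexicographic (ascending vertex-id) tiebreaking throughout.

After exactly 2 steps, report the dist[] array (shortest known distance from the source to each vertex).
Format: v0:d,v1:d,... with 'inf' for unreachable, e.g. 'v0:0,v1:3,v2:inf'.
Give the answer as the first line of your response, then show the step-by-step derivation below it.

v0:19,v1:inf,v2:inf,v3:inf,v4:inf,v5:0,v6:10,v7:inf,v8:inf

step 1: dist = v0:inf,v1:inf,v2:inf,v3:inf,v4:inf,v5:0,v6:10,v7:inf,v8:inf
step 2: dist = v0:19,v1:inf,v2:inf,v3:inf,v4:inf,v5:0,v6:10,v7:inf,v8:inf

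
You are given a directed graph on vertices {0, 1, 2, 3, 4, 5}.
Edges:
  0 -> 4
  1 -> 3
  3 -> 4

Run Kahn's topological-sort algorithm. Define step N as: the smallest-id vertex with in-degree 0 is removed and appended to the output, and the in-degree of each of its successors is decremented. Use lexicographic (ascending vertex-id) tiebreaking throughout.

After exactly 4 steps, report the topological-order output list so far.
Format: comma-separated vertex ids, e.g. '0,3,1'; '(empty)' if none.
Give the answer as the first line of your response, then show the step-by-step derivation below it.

0,1,2,3

step 1: output 0; order=[0]; indeg=(0,0,0,1,1,0)
step 2: output 1; order=[0,1]; indeg=(0,0,0,0,1,0)
step 3: output 2; order=[0,1,2]; indeg=(0,0,0,0,1,0)
step 4: output 3; order=[0,1,2,3]; indeg=(0,0,0,0,0,0)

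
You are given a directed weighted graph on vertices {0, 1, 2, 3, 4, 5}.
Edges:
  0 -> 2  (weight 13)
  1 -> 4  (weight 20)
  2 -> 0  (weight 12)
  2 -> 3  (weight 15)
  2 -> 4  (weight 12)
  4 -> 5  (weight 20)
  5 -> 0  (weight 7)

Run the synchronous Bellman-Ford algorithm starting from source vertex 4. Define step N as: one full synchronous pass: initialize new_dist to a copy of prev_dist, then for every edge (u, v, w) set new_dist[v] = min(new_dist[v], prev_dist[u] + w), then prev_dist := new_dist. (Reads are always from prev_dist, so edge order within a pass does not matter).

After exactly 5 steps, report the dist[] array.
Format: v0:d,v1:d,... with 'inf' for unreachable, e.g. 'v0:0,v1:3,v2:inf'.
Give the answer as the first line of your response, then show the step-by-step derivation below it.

v0:27,v1:inf,v2:40,v3:55,v4:0,v5:20

step 1: dist = v0:inf,v1:inf,v2:inf,v3:inf,v4:0,v5:20
step 2: dist = v0:27,v1:inf,v2:inf,v3:inf,v4:0,v5:20
step 3: dist = v0:27,v1:inf,v2:40,v3:inf,v4:0,v5:20
step 4: dist = v0:27,v1:inf,v2:40,v3:55,v4:0,v5:20
step 5: dist = v0:27,v1:inf,v2:40,v3:55,v4:0,v5:20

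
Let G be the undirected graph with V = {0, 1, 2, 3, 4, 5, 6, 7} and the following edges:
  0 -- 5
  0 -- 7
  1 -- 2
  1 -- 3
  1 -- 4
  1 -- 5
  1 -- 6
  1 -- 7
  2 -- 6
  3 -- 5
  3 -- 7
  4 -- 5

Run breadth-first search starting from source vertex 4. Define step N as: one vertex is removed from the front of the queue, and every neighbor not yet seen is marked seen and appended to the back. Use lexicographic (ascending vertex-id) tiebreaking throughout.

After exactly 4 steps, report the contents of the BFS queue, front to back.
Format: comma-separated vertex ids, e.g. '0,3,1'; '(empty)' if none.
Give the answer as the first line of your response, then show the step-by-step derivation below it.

3,6,7,0

step 1: dequeue 4; queue=[1,5]; order=4
step 2: dequeue 1; queue=[5,2,3,6,7]; order=4,1
step 3: dequeue 5; queue=[2,3,6,7,0]; order=4,1,5
step 4: dequeue 2; queue=[3,6,7,0]; order=4,1,5,2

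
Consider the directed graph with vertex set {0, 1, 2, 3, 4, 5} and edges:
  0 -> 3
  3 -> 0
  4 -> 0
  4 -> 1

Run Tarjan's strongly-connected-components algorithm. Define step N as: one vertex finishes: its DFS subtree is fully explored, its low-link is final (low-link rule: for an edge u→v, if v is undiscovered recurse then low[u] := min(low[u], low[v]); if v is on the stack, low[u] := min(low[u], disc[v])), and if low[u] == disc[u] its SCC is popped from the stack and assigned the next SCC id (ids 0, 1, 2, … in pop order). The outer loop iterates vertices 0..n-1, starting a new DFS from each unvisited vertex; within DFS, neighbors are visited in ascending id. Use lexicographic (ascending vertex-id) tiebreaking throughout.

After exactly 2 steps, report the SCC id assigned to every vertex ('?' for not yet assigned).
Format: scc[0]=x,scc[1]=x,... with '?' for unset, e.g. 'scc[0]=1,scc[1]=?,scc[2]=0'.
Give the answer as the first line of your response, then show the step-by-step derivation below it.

scc[0]=0,scc[1]=?,scc[2]=?,scc[3]=0,scc[4]=?,scc[5]=?

step 1: low=(low[0]=0,low[1]=?,low[2]=?,low[3]=0,low[4]=?,low[5]=?); scc=(scc[0]=?,scc[1]=?,scc[2]=?,scc[3]=?,scc[4]=?,scc[5]=?)
step 2: low=(low[0]=0,low[1]=?,low[2]=?,low[3]=0,low[4]=?,low[5]=?); scc=(scc[0]=0,scc[1]=?,scc[2]=?,scc[3]=0,scc[4]=?,scc[5]=?)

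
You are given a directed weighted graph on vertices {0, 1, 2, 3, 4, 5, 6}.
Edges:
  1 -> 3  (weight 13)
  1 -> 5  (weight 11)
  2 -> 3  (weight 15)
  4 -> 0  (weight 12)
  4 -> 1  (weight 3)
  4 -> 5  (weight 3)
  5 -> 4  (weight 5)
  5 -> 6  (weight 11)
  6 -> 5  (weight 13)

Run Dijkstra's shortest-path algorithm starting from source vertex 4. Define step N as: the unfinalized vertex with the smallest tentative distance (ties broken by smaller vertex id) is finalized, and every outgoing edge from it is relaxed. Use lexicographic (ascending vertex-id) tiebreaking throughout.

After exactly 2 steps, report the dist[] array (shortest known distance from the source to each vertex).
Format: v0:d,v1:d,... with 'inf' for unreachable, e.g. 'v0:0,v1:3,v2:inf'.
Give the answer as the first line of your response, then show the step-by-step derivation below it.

v0:12,v1:3,v2:inf,v3:16,v4:0,v5:3,v6:inf

step 1: dist = v0:12,v1:3,v2:inf,v3:inf,v4:0,v5:3,v6:inf
step 2: dist = v0:12,v1:3,v2:inf,v3:16,v4:0,v5:3,v6:inf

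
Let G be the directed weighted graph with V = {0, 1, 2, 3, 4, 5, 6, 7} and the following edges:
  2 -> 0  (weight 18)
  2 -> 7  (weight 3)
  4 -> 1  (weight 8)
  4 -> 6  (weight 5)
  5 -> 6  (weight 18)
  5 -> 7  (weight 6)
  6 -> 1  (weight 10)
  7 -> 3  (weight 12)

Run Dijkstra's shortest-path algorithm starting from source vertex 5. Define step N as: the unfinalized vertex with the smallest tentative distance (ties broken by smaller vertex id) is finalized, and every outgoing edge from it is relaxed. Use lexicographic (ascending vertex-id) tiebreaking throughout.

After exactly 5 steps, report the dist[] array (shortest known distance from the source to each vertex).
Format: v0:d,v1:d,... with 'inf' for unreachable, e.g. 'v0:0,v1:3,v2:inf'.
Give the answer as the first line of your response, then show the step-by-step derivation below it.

v0:inf,v1:28,v2:inf,v3:18,v4:inf,v5:0,v6:18,v7:6

step 1: dist = v0:inf,v1:inf,v2:inf,v3:inf,v4:inf,v5:0,v6:18,v7:6
step 2: dist = v0:inf,v1:inf,v2:inf,v3:18,v4:inf,v5:0,v6:18,v7:6
step 3: dist = v0:inf,v1:inf,v2:inf,v3:18,v4:inf,v5:0,v6:18,v7:6
step 4: dist = v0:inf,v1:28,v2:inf,v3:18,v4:inf,v5:0,v6:18,v7:6
step 5: dist = v0:inf,v1:28,v2:inf,v3:18,v4:inf,v5:0,v6:18,v7:6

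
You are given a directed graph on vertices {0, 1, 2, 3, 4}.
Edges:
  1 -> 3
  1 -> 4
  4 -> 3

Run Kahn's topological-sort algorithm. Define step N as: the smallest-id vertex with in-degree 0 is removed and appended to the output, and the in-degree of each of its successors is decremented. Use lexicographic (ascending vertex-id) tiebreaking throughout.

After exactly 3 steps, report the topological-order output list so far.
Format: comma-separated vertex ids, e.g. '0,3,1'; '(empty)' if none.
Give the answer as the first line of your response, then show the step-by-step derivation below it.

0,1,2

step 1: output 0; order=[0]; indeg=(0,0,0,2,1)
step 2: output 1; order=[0,1]; indeg=(0,0,0,1,0)
step 3: output 2; order=[0,1,2]; indeg=(0,0,0,1,0)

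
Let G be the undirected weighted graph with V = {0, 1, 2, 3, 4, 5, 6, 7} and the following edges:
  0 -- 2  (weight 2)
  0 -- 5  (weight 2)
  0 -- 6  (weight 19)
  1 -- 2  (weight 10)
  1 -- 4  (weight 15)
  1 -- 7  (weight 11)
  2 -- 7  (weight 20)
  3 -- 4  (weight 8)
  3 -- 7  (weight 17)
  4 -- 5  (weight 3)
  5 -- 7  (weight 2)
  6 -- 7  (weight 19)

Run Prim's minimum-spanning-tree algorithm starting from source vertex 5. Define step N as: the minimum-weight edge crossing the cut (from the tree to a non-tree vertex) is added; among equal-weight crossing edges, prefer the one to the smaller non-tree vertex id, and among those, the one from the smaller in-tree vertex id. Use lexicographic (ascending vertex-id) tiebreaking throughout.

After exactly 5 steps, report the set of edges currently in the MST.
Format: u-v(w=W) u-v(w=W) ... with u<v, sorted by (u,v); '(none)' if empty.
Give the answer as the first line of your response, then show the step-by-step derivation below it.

0-2(w=2) 0-5(w=2) 3-4(w=8) 4-5(w=3) 5-7(w=2)

step 1: add edge 0-5 (w=2); MST = {0-5(w=2)}
step 2: add edge 0-2 (w=2); MST = {0-2(w=2) 0-5(w=2)}
step 3: add edge 5-7 (w=2); MST = {0-2(w=2) 0-5(w=2) 5-7(w=2)}
step 4: add edge 4-5 (w=3); MST = {0-2(w=2) 0-5(w=2) 4-5(w=3) 5-7(w=2)}
step 5: add edge 3-4 (w=8); MST = {0-2(w=2) 0-5(w=2) 3-4(w=8) 4-5(w=3) 5-7(w=2)}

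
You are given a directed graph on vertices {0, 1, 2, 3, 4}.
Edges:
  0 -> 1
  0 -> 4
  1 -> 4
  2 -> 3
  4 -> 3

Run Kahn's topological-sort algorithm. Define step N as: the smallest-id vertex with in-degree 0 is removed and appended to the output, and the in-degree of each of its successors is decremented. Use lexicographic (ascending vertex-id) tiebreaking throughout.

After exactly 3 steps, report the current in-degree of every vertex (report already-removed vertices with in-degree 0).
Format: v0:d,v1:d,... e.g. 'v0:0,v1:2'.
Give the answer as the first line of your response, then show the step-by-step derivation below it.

v0:0,v1:0,v2:0,v3:1,v4:0

step 1: output 0; order=[0]; indeg=(0,0,0,2,1)
step 2: output 1; order=[0,1]; indeg=(0,0,0,2,0)
step 3: output 2; order=[0,1,2]; indeg=(0,0,0,1,0)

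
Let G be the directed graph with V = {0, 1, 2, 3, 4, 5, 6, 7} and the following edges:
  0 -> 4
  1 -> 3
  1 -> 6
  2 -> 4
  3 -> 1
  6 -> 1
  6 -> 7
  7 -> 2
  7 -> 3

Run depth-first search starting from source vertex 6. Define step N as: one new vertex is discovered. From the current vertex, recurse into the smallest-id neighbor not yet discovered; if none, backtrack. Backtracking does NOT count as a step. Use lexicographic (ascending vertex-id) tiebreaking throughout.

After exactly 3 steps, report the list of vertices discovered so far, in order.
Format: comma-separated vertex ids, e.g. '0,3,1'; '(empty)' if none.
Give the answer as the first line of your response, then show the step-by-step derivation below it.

6,1,3

step 1: discover 6; path=6; order=6
step 2: discover 1; path=6>1; order=6,1
step 3: discover 3; path=6>1>3; order=6,1,3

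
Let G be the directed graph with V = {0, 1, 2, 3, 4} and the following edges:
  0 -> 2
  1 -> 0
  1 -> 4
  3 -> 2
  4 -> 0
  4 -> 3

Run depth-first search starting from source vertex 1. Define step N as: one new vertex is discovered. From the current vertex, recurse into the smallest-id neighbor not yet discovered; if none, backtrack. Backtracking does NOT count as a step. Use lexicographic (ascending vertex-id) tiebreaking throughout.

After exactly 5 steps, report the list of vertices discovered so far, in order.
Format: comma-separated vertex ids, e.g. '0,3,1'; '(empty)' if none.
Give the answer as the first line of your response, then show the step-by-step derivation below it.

1,0,2,4,3

step 1: discover 1; path=1; order=1
step 2: discover 0; path=1>0; order=1,0
step 3: discover 2; path=1>0>2; order=1,0,2
step 4: discover 4; path=1>4; order=1,0,2,4
step 5: discover 3; path=1>4>3; order=1,0,2,4,3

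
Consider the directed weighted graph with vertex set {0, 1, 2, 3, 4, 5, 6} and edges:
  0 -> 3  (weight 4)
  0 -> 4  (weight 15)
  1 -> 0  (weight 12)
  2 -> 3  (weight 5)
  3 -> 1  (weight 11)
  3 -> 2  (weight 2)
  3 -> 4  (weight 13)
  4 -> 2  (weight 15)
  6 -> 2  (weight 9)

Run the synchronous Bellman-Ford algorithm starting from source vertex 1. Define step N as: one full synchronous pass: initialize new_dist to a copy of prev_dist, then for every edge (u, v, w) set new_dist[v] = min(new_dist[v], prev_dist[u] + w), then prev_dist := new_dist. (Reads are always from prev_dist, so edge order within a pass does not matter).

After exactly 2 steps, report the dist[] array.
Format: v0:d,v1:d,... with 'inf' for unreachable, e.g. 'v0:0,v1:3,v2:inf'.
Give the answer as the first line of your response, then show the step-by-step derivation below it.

v0:12,v1:0,v2:inf,v3:16,v4:27,v5:inf,v6:inf

step 1: dist = v0:12,v1:0,v2:inf,v3:inf,v4:inf,v5:inf,v6:inf
step 2: dist = v0:12,v1:0,v2:inf,v3:16,v4:27,v5:inf,v6:inf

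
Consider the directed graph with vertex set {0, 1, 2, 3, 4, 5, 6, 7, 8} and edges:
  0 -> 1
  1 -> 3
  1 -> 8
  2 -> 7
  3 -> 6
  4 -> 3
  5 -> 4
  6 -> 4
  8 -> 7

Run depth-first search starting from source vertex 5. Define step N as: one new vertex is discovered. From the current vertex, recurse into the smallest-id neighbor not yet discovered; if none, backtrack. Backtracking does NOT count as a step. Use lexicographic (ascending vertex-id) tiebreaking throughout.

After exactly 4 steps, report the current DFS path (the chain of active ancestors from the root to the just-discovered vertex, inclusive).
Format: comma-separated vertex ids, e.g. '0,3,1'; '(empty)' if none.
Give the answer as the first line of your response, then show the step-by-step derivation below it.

5,4,3,6

step 1: discover 5; path=5; order=5
step 2: discover 4; path=5>4; order=5,4
step 3: discover 3; path=5>4>3; order=5,4,3
step 4: discover 6; path=5>4>3>6; order=5,4,3,6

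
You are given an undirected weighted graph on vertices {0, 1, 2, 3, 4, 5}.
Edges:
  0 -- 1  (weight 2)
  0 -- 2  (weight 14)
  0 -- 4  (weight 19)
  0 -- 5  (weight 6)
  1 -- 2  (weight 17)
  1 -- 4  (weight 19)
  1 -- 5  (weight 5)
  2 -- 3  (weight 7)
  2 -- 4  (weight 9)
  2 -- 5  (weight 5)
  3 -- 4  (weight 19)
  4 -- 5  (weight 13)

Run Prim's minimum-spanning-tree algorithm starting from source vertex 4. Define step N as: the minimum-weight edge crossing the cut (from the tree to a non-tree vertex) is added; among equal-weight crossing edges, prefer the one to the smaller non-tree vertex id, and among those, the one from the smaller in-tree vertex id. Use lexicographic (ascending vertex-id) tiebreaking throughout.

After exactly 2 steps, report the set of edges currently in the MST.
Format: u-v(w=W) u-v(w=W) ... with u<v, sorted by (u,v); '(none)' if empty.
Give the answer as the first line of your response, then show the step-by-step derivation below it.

2-4(w=9) 2-5(w=5)

step 1: add edge 2-4 (w=9); MST = {2-4(w=9)}
step 2: add edge 2-5 (w=5); MST = {2-4(w=9) 2-5(w=5)}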